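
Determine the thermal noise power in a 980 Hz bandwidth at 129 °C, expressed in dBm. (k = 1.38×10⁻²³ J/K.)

T = 129 °C + 273.15 = 402.15 K
P_n = kTB = 1.38×10⁻²³ × 402.15 × 9.80×10² = 5.44×10⁻¹⁸ W
In dBm: 10 log₁₀(5.44×10⁻¹⁸ / 10⁻³) = −142.6 dBm

−142.6 dBm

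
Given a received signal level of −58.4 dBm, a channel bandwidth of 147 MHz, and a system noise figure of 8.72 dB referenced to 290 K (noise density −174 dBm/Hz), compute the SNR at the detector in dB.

Noise floor: N = −174 + 10 log₁₀(B) + NF
10 log₁₀(1.47×10⁸) = 81.67 dB
N = −174 + 81.67 + 8.72 = −83.61 dBm
SNR = P_sig − N = −58.4 − (−83.61) = 25.21 dB → 25.2 dB

25.2 dB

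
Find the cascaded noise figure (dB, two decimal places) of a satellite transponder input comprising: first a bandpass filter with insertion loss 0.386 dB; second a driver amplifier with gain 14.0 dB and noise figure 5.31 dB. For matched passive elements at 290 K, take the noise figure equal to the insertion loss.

Convert to linear (a loss of L dB is a gain of −L dB): F_i = 10^(NF_i/10), G_i = 10^(G_i,dB/10)
  Stage 1: F_1 = 10^(0.386/10) = 1.093, G_1 = 10^(−0.386/10) = 0.9150
  Stage 2: F_2 = 10^(5.31/10) = 3.396, G_2 = 10^(14.0/10) = 25.12
Friis cascade:
  F = 1.093 + (3.396 − 1)/0.9150 = 3.712
NF = 10 log₁₀(3.712) = 5.70 dB

5.70 dB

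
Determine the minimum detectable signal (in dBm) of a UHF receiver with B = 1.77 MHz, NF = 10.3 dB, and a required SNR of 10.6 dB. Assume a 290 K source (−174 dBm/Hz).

−90.6 dBm

Sensitivity = −174 + 10 log₁₀(B) + NF + SNR_min
= −174 + 62.48 + 10.3 + 10.6
= −90.62 dBm → −90.6 dBm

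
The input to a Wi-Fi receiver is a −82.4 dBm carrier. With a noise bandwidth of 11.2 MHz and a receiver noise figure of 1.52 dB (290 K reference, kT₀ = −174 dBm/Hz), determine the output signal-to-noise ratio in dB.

19.6 dB

Noise floor: N = −174 + 10 log₁₀(B) + NF
10 log₁₀(1.12×10⁷) = 70.49 dB
N = −174 + 70.49 + 1.52 = −101.99 dBm
SNR = P_sig − N = −82.4 − (−101.99) = 19.59 dB → 19.6 dB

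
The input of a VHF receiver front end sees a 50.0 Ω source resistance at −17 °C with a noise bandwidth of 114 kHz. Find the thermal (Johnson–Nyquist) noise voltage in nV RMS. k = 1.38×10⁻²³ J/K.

284 nV

T = −17 °C + 273.15 = 256.15 K
V_n = √(4kTRB)
4kTRB = 4 × 1.38×10⁻²³ × 256.15 × 5.00×10¹ × 1.14×10⁵ = 8.06×10⁻¹⁴ V²
V_n = √(8.06×10⁻¹⁴) = 2.84×10⁻⁷ V = 284 nV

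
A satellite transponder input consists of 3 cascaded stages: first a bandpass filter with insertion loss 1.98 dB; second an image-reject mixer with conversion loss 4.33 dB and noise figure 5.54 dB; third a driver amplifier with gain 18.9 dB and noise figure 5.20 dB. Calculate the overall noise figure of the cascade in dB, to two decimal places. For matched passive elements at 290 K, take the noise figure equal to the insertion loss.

11.91 dB

Convert to linear (a loss of L dB is a gain of −L dB): F_i = 10^(NF_i/10), G_i = 10^(G_i,dB/10)
  Stage 1: F_1 = 10^(1.98/10) = 1.578, G_1 = 10^(−1.98/10) = 0.6339
  Stage 2: F_2 = 10^(5.54/10) = 3.581, G_2 = 10^(−4.33/10) = 0.3690
  Stage 3: F_3 = 10^(5.20/10) = 3.311, G_3 = 10^(18.9/10) = 77.62
Friis cascade:
  F = 1.578 + (3.581 − 1)/0.6339 + (3.311 − 1)/0.2339 = 15.53
NF = 10 log₁₀(15.53) = 11.91 dB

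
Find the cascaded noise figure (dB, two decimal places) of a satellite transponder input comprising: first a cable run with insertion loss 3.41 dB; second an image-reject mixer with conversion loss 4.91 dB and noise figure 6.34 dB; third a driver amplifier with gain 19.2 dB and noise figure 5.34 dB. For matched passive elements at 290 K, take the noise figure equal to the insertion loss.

14.13 dB

Convert to linear (a loss of L dB is a gain of −L dB): F_i = 10^(NF_i/10), G_i = 10^(G_i,dB/10)
  Stage 1: F_1 = 10^(3.41/10) = 2.193, G_1 = 10^(−3.41/10) = 0.4560
  Stage 2: F_2 = 10^(6.34/10) = 4.305, G_2 = 10^(−4.91/10) = 0.3228
  Stage 3: F_3 = 10^(5.34/10) = 3.420, G_3 = 10^(19.2/10) = 83.18
Friis cascade:
  F = 2.193 + (4.305 − 1)/0.4560 + (3.420 − 1)/0.1472 = 25.88
NF = 10 log₁₀(25.88) = 14.13 dB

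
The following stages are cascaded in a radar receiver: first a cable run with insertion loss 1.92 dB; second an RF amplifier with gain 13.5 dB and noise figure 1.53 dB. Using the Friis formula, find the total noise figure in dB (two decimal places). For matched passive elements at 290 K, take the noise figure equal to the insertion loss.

3.45 dB

Convert to linear (a loss of L dB is a gain of −L dB): F_i = 10^(NF_i/10), G_i = 10^(G_i,dB/10)
  Stage 1: F_1 = 10^(1.92/10) = 1.556, G_1 = 10^(−1.92/10) = 0.6427
  Stage 2: F_2 = 10^(1.53/10) = 1.422, G_2 = 10^(13.5/10) = 22.39
Friis cascade:
  F = 1.556 + (1.422 − 1)/0.6427 = 2.213
NF = 10 log₁₀(2.213) = 3.45 dB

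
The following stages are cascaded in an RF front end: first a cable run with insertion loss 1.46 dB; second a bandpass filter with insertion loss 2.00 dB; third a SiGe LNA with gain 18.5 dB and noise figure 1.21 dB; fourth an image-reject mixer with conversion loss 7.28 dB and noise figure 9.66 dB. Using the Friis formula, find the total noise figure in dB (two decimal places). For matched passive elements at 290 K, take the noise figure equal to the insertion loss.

5.04 dB

Convert to linear (a loss of L dB is a gain of −L dB): F_i = 10^(NF_i/10), G_i = 10^(G_i,dB/10)
  Stage 1: F_1 = 10^(1.46/10) = 1.400, G_1 = 10^(−1.46/10) = 0.7145
  Stage 2: F_2 = 10^(2.00/10) = 1.585, G_2 = 10^(−2.00/10) = 0.6310
  Stage 3: F_3 = 10^(1.21/10) = 1.321, G_3 = 10^(18.5/10) = 70.79
  Stage 4: F_4 = 10^(9.66/10) = 9.247, G_4 = 10^(−7.28/10) = 0.1871
Friis cascade:
  F = 1.400 + (1.585 − 1)/0.7145 + (1.321 − 1)/0.4508 + (9.247 − 1)/31.92 = 3.189
NF = 10 log₁₀(3.189) = 5.04 dB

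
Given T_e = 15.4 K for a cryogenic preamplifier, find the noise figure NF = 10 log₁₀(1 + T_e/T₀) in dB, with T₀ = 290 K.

F = 1 + T_e/T₀ = 1 + 15.4/290 = 1.0531
NF = 10 log₁₀(1.0531) = 0.225 dB

0.225 dB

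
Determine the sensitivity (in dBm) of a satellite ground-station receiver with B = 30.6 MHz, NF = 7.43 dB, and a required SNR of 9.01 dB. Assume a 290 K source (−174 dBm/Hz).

Sensitivity = −174 + 10 log₁₀(B) + NF + SNR_min
= −174 + 74.86 + 7.43 + 9.01
= −82.70 dBm → −82.7 dBm

−82.7 dBm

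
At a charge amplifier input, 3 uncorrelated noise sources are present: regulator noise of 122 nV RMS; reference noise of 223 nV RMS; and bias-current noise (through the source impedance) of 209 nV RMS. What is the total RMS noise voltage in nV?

Uncorrelated sources add in power (mean-square): V_tot = √(ΣV_i²)
V_tot = √[(1.22×10⁻⁷)² + (2.23×10⁻⁷)² + (2.09×10⁻⁷)²] = 3.29×10⁻⁷ V = 329 nV

329 nV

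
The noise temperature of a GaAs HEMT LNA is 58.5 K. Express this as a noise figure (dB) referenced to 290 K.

F = 1 + T_e/T₀ = 1 + 58.5/290 = 1.20172
NF = 10 log₁₀(1.20172) = 0.798 dB

0.798 dB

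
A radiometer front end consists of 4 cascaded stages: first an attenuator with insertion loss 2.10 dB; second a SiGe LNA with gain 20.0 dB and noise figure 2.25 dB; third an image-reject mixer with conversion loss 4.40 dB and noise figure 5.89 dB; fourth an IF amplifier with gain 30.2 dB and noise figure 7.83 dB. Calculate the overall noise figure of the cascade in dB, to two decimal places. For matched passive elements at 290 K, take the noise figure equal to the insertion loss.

4.77 dB

Convert to linear (a loss of L dB is a gain of −L dB): F_i = 10^(NF_i/10), G_i = 10^(G_i,dB/10)
  Stage 1: F_1 = 10^(2.10/10) = 1.622, G_1 = 10^(−2.10/10) = 0.6166
  Stage 2: F_2 = 10^(2.25/10) = 1.679, G_2 = 10^(20.0/10) = 100.0
  Stage 3: F_3 = 10^(5.89/10) = 3.882, G_3 = 10^(−4.40/10) = 0.3631
  Stage 4: F_4 = 10^(7.83/10) = 6.067, G_4 = 10^(30.2/10) = 1047
Friis cascade:
  F = 1.622 + (1.679 − 1)/0.6166 + (3.882 − 1)/61.66 + (6.067 − 1)/22.39 = 2.996
NF = 10 log₁₀(2.996) = 4.77 dB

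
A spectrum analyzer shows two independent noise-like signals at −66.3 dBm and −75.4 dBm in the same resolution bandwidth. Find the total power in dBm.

Convert to linear, add, convert back:
P₁ = 2.34×10⁻¹⁰ W, P₂ = 2.88×10⁻¹¹ W
P_tot = 2.63×10⁻¹⁰ W → 10 log₁₀(P_tot / 10⁻³) = −65.8 dBm

−65.8 dBm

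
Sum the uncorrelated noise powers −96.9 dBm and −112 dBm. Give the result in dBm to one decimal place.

Convert to linear, add, convert back:
P₁ = 2.04×10⁻¹³ W, P₂ = 6.31×10⁻¹⁵ W
P_tot = 2.10×10⁻¹³ W → 10 log₁₀(P_tot / 10⁻³) = −96.8 dBm

−96.8 dBm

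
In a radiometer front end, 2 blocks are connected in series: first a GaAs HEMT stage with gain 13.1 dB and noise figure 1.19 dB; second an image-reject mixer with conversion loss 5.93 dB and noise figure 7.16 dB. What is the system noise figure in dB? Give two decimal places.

1.82 dB

Convert to linear (a loss of L dB is a gain of −L dB): F_i = 10^(NF_i/10), G_i = 10^(G_i,dB/10)
  Stage 1: F_1 = 10^(1.19/10) = 1.315, G_1 = 10^(13.1/10) = 20.42
  Stage 2: F_2 = 10^(7.16/10) = 5.200, G_2 = 10^(−5.93/10) = 0.2553
Friis cascade:
  F = 1.315 + (5.200 − 1)/20.42 = 1.521
NF = 10 log₁₀(1.521) = 1.82 dB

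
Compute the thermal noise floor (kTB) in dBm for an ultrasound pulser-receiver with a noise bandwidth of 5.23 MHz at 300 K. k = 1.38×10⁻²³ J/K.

−106.6 dBm

P_n = kTB = 1.38×10⁻²³ × 300 × 5.23×10⁶ = 2.17×10⁻¹⁴ W
In dBm: 10 log₁₀(2.17×10⁻¹⁴ / 10⁻³) = −106.6 dBm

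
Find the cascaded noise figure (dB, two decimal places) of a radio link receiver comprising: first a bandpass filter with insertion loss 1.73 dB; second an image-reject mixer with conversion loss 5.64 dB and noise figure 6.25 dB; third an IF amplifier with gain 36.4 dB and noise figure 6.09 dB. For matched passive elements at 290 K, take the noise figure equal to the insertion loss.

Convert to linear (a loss of L dB is a gain of −L dB): F_i = 10^(NF_i/10), G_i = 10^(G_i,dB/10)
  Stage 1: F_1 = 10^(1.73/10) = 1.489, G_1 = 10^(−1.73/10) = 0.6714
  Stage 2: F_2 = 10^(6.25/10) = 4.217, G_2 = 10^(−5.64/10) = 0.2729
  Stage 3: F_3 = 10^(6.09/10) = 4.064, G_3 = 10^(36.4/10) = 4365
Friis cascade:
  F = 1.489 + (4.217 − 1)/0.6714 + (4.064 − 1)/0.1832 = 23.00
NF = 10 log₁₀(23.00) = 13.62 dB

13.62 dB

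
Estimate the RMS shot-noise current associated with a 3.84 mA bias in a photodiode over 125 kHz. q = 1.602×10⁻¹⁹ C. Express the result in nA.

I_n = √(2qI·B)
2qI·B = 2 × 1.602×10⁻¹⁹ × 3.84×10⁻³ × 1.25×10⁵ = 1.54×10⁻¹⁶ A²
I_n = √(1.54×10⁻¹⁶) = 1.24×10⁻⁸ A = 12.4 nA

12.4 nA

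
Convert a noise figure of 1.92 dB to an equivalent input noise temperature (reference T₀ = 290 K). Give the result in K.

F = 10^(1.92/10) = 1.55597
T_e = (F − 1)·T₀ = (1.55597 − 1) × 290 = 161 K

161 K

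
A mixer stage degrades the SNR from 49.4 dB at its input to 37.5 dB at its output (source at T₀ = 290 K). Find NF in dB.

11.9 dB

NF (dB) = SNR_in(dB) − SNR_out(dB) when the source is at T₀
NF = 49.4 − 37.5 = 11.9 dB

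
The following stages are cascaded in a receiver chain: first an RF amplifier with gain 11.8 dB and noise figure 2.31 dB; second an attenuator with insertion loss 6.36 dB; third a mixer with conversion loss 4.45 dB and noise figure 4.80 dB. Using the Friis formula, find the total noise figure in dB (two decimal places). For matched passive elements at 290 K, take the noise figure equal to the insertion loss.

3.98 dB

Convert to linear (a loss of L dB is a gain of −L dB): F_i = 10^(NF_i/10), G_i = 10^(G_i,dB/10)
  Stage 1: F_1 = 10^(2.31/10) = 1.702, G_1 = 10^(11.8/10) = 15.14
  Stage 2: F_2 = 10^(6.36/10) = 4.325, G_2 = 10^(−6.36/10) = 0.2312
  Stage 3: F_3 = 10^(4.80/10) = 3.020, G_3 = 10^(−4.45/10) = 0.3589
Friis cascade:
  F = 1.702 + (4.325 − 1)/15.14 + (3.020 − 1)/3.499 = 2.499
NF = 10 log₁₀(2.499) = 3.98 dB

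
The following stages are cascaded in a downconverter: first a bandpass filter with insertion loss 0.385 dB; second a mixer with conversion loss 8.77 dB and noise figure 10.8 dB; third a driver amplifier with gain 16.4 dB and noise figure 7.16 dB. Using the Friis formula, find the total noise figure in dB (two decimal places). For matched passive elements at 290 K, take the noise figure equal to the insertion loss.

Convert to linear (a loss of L dB is a gain of −L dB): F_i = 10^(NF_i/10), G_i = 10^(G_i,dB/10)
  Stage 1: F_1 = 10^(0.385/10) = 1.093, G_1 = 10^(−0.385/10) = 0.9152
  Stage 2: F_2 = 10^(10.8/10) = 12.02, G_2 = 10^(−8.77/10) = 0.1327
  Stage 3: F_3 = 10^(7.16/10) = 5.200, G_3 = 10^(16.4/10) = 43.65
Friis cascade:
  F = 1.093 + (12.02 − 1)/0.9152 + (5.200 − 1)/0.1215 = 47.71
NF = 10 log₁₀(47.71) = 16.79 dB

16.79 dB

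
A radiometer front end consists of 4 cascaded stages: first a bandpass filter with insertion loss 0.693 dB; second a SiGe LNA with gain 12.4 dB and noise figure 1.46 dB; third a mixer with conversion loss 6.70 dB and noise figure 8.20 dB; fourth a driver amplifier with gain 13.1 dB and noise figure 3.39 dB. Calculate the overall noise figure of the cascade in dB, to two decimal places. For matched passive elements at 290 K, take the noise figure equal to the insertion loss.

3.79 dB

Convert to linear (a loss of L dB is a gain of −L dB): F_i = 10^(NF_i/10), G_i = 10^(G_i,dB/10)
  Stage 1: F_1 = 10^(0.693/10) = 1.173, G_1 = 10^(−0.693/10) = 0.8525
  Stage 2: F_2 = 10^(1.46/10) = 1.400, G_2 = 10^(12.4/10) = 17.38
  Stage 3: F_3 = 10^(8.20/10) = 6.607, G_3 = 10^(−6.70/10) = 0.2138
  Stage 4: F_4 = 10^(3.39/10) = 2.183, G_4 = 10^(13.1/10) = 20.42
Friis cascade:
  F = 1.173 + (1.400 − 1)/0.8525 + (6.607 − 1)/14.81 + (2.183 − 1)/3.167 = 2.394
NF = 10 log₁₀(2.394) = 3.79 dB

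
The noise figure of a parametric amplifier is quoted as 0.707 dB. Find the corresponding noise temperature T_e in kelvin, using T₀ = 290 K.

51.3 K

F = 10^(0.707/10) = 1.17679
T_e = (F − 1)·T₀ = (1.17679 − 1) × 290 = 51.3 K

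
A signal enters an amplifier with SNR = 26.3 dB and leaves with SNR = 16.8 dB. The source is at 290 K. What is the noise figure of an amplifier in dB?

9.5 dB

NF (dB) = SNR_in(dB) − SNR_out(dB) when the source is at T₀
NF = 26.3 − 16.8 = 9.5 dB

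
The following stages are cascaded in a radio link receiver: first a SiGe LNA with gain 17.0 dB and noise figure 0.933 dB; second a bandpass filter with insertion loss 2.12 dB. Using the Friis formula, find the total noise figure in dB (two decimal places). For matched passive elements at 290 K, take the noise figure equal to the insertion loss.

Convert to linear (a loss of L dB is a gain of −L dB): F_i = 10^(NF_i/10), G_i = 10^(G_i,dB/10)
  Stage 1: F_1 = 10^(0.933/10) = 1.240, G_1 = 10^(17.0/10) = 50.12
  Stage 2: F_2 = 10^(2.12/10) = 1.629, G_2 = 10^(−2.12/10) = 0.6138
Friis cascade:
  F = 1.240 + (1.629 − 1)/50.12 = 1.252
NF = 10 log₁₀(1.252) = 0.98 dB

0.98 dB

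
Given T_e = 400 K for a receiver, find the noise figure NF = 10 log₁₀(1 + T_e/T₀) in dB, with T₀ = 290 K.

F = 1 + T_e/T₀ = 1 + 400/290 = 2.37931
NF = 10 log₁₀(2.37931) = 3.76 dB

3.76 dB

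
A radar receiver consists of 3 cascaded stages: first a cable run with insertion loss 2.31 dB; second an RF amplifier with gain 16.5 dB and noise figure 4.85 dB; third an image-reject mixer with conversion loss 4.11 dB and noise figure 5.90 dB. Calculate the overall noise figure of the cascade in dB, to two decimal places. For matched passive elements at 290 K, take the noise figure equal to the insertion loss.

Convert to linear (a loss of L dB is a gain of −L dB): F_i = 10^(NF_i/10), G_i = 10^(G_i,dB/10)
  Stage 1: F_1 = 10^(2.31/10) = 1.702, G_1 = 10^(−2.31/10) = 0.5875
  Stage 2: F_2 = 10^(4.85/10) = 3.055, G_2 = 10^(16.5/10) = 44.67
  Stage 3: F_3 = 10^(5.90/10) = 3.890, G_3 = 10^(−4.11/10) = 0.3882
Friis cascade:
  F = 1.702 + (3.055 − 1)/0.5875 + (3.890 − 1)/26.24 = 5.310
NF = 10 log₁₀(5.310) = 7.25 dB

7.25 dB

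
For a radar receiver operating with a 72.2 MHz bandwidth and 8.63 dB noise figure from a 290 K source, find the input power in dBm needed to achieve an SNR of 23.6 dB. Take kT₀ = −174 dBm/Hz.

Sensitivity = −174 + 10 log₁₀(B) + NF + SNR_min
= −174 + 78.59 + 8.63 + 23.6
= −63.18 dBm → −63.2 dBm

−63.2 dBm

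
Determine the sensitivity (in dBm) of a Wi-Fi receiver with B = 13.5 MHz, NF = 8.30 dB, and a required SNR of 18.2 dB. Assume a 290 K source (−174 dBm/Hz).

Sensitivity = −174 + 10 log₁₀(B) + NF + SNR_min
= −174 + 71.3 + 8.30 + 18.2
= −76.20 dBm → −76.2 dBm

−76.2 dBm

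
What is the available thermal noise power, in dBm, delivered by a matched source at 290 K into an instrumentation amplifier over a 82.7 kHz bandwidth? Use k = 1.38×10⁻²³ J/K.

P_n = kTB = 1.38×10⁻²³ × 290 × 8.27×10⁴ = 3.31×10⁻¹⁶ W
In dBm: 10 log₁₀(3.31×10⁻¹⁶ / 10⁻³) = −124.8 dBm

−124.8 dBm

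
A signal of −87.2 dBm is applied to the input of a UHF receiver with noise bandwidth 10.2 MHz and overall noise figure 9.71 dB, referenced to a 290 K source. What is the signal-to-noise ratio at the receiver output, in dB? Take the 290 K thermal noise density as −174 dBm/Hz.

7.0 dB

Noise floor: N = −174 + 10 log₁₀(B) + NF
10 log₁₀(1.02×10⁷) = 70.09 dB
N = −174 + 70.09 + 9.71 = −94.20 dBm
SNR = P_sig − N = −87.2 − (−94.20) = 7.00 dB → 7.0 dB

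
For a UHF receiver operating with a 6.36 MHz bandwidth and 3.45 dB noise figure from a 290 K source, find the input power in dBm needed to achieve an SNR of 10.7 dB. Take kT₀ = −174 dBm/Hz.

Sensitivity = −174 + 10 log₁₀(B) + NF + SNR_min
= −174 + 68.03 + 3.45 + 10.7
= −91.82 dBm → −91.8 dBm

−91.8 dBm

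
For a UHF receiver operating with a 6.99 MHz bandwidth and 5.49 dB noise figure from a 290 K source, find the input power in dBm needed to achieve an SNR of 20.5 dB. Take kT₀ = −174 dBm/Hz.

−79.6 dBm

Sensitivity = −174 + 10 log₁₀(B) + NF + SNR_min
= −174 + 68.44 + 5.49 + 20.5
= −79.57 dBm → −79.6 dBm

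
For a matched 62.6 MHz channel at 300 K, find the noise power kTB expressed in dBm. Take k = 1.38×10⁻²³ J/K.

P_n = kTB = 1.38×10⁻²³ × 300 × 6.26×10⁷ = 2.59×10⁻¹³ W
In dBm: 10 log₁₀(2.59×10⁻¹³ / 10⁻³) = −95.9 dBm

−95.9 dBm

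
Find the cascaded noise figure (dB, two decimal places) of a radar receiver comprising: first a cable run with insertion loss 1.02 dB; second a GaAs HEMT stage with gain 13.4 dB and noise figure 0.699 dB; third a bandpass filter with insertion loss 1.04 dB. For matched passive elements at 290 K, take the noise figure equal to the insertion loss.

Convert to linear (a loss of L dB is a gain of −L dB): F_i = 10^(NF_i/10), G_i = 10^(G_i,dB/10)
  Stage 1: F_1 = 10^(1.02/10) = 1.265, G_1 = 10^(−1.02/10) = 0.7907
  Stage 2: F_2 = 10^(0.699/10) = 1.175, G_2 = 10^(13.4/10) = 21.88
  Stage 3: F_3 = 10^(1.04/10) = 1.271, G_3 = 10^(−1.04/10) = 0.7870
Friis cascade:
  F = 1.265 + (1.175 − 1)/0.7907 + (1.271 − 1)/17.30 = 1.501
NF = 10 log₁₀(1.501) = 1.76 dB

1.76 dB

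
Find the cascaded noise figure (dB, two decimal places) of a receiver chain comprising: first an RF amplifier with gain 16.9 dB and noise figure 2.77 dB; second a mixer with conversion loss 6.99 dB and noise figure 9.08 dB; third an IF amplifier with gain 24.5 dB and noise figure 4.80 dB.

3.51 dB

Convert to linear (a loss of L dB is a gain of −L dB): F_i = 10^(NF_i/10), G_i = 10^(G_i,dB/10)
  Stage 1: F_1 = 10^(2.77/10) = 1.892, G_1 = 10^(16.9/10) = 48.98
  Stage 2: F_2 = 10^(9.08/10) = 8.091, G_2 = 10^(−6.99/10) = 0.2000
  Stage 3: F_3 = 10^(4.80/10) = 3.020, G_3 = 10^(24.5/10) = 281.8
Friis cascade:
  F = 1.892 + (8.091 − 1)/48.98 + (3.020 − 1)/9.795 = 2.243
NF = 10 log₁₀(2.243) = 3.51 dB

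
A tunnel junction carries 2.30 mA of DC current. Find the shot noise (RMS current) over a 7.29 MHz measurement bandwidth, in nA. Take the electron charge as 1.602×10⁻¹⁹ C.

I_n = √(2qI·B)
2qI·B = 2 × 1.602×10⁻¹⁹ × 2.30×10⁻³ × 7.29×10⁶ = 5.37×10⁻¹⁵ A²
I_n = √(5.37×10⁻¹⁵) = 7.33×10⁻⁸ A = 73.3 nA

73.3 nA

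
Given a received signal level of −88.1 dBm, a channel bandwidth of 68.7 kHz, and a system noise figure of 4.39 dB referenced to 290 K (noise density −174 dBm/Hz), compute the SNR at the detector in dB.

33.1 dB

Noise floor: N = −174 + 10 log₁₀(B) + NF
10 log₁₀(6.87×10⁴) = 48.37 dB
N = −174 + 48.37 + 4.39 = −121.24 dBm
SNR = P_sig − N = −88.1 − (−121.24) = 33.14 dB → 33.1 dB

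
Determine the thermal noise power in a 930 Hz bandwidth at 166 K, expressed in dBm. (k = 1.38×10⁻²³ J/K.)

P_n = kTB = 1.38×10⁻²³ × 166 × 9.30×10² = 2.13×10⁻¹⁸ W
In dBm: 10 log₁₀(2.13×10⁻¹⁸ / 10⁻³) = −146.7 dBm

−146.7 dBm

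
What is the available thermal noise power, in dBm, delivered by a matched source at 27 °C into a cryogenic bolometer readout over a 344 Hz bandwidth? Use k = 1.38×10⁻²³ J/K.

T = 27 °C + 273.15 = 300.15 K
P_n = kTB = 1.38×10⁻²³ × 300.15 × 3.44×10² = 1.42×10⁻¹⁸ W
In dBm: 10 log₁₀(1.42×10⁻¹⁸ / 10⁻³) = −148.5 dBm

−148.5 dBm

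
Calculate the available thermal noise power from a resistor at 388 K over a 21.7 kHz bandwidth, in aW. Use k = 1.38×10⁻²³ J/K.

P_n = kTB = 1.38×10⁻²³ × 388 × 2.17×10⁴ = 1.16×10⁻¹⁶ W = 116 aW

116 aW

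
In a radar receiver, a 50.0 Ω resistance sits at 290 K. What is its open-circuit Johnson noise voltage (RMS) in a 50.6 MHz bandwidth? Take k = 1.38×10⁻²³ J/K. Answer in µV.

V_n = √(4kTRB)
4kTRB = 4 × 1.38×10⁻²³ × 290 × 5.00×10¹ × 5.06×10⁷ = 4.05×10⁻¹¹ V²
V_n = √(4.05×10⁻¹¹) = 6.36×10⁻⁶ V = 6.36 µV

6.36 µV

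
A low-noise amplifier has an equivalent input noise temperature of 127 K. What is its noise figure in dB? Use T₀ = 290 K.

F = 1 + T_e/T₀ = 1 + 127/290 = 1.43793
NF = 10 log₁₀(1.43793) = 1.58 dB

1.58 dB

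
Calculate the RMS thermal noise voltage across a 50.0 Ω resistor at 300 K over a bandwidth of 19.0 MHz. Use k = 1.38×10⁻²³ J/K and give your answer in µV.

V_n = √(4kTRB)
4kTRB = 4 × 1.38×10⁻²³ × 300 × 5.00×10¹ × 1.90×10⁷ = 1.57×10⁻¹¹ V²
V_n = √(1.57×10⁻¹¹) = 3.97×10⁻⁶ V = 3.97 µV

3.97 µV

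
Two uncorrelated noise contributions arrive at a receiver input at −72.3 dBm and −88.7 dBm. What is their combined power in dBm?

−72.2 dBm

Convert to linear, add, convert back:
P₁ = 5.89×10⁻¹¹ W, P₂ = 1.35×10⁻¹² W
P_tot = 6.02×10⁻¹¹ W → 10 log₁₀(P_tot / 10⁻³) = −72.2 dBm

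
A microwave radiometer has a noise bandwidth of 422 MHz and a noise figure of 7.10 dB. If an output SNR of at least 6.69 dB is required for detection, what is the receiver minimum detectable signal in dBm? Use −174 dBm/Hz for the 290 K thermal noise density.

Sensitivity = −174 + 10 log₁₀(B) + NF + SNR_min
= −174 + 86.25 + 7.10 + 6.69
= −73.96 dBm → −74.0 dBm

−74.0 dBm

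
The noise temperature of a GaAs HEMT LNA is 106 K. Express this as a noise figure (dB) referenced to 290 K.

F = 1 + T_e/T₀ = 1 + 106/290 = 1.36552
NF = 10 log₁₀(1.36552) = 1.35 dB

1.35 dB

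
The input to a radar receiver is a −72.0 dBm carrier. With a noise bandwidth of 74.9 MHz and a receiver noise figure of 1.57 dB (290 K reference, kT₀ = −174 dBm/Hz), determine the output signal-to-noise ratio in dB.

Noise floor: N = −174 + 10 log₁₀(B) + NF
10 log₁₀(7.49×10⁷) = 78.74 dB
N = −174 + 78.74 + 1.57 = −93.69 dBm
SNR = P_sig − N = −72.0 − (−93.69) = 21.69 dB → 21.7 dB

21.7 dB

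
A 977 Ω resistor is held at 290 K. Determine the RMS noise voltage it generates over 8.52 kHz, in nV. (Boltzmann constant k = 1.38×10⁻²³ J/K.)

365 nV

V_n = √(4kTRB)
4kTRB = 4 × 1.38×10⁻²³ × 290 × 9.77×10² × 8.52×10³ = 1.33×10⁻¹³ V²
V_n = √(1.33×10⁻¹³) = 3.65×10⁻⁷ V = 365 nV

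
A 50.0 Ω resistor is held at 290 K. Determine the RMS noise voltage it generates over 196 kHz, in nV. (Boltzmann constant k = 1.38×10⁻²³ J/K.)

396 nV

V_n = √(4kTRB)
4kTRB = 4 × 1.38×10⁻²³ × 290 × 5.00×10¹ × 1.96×10⁵ = 1.57×10⁻¹³ V²
V_n = √(1.57×10⁻¹³) = 3.96×10⁻⁷ V = 396 nV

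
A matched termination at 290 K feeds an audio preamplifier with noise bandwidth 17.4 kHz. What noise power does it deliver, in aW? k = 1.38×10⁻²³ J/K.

69.6 aW

P_n = kTB = 1.38×10⁻²³ × 290 × 1.74×10⁴ = 6.96×10⁻¹⁷ W = 69.6 aW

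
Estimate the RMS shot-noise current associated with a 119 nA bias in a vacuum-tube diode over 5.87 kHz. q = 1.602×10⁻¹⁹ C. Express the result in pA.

15.0 pA

I_n = √(2qI·B)
2qI·B = 2 × 1.602×10⁻¹⁹ × 1.19×10⁻⁷ × 5.87×10³ = 2.24×10⁻²² A²
I_n = √(2.24×10⁻²²) = 1.50×10⁻¹¹ A = 15.0 pA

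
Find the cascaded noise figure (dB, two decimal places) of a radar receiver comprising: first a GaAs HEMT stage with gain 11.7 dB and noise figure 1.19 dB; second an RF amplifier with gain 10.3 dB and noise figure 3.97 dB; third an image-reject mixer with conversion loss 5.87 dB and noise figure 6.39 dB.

Convert to linear (a loss of L dB is a gain of −L dB): F_i = 10^(NF_i/10), G_i = 10^(G_i,dB/10)
  Stage 1: F_1 = 10^(1.19/10) = 1.315, G_1 = 10^(11.7/10) = 14.79
  Stage 2: F_2 = 10^(3.97/10) = 2.495, G_2 = 10^(10.3/10) = 10.72
  Stage 3: F_3 = 10^(6.39/10) = 4.355, G_3 = 10^(−5.87/10) = 0.2588
Friis cascade:
  F = 1.315 + (2.495 − 1)/14.79 + (4.355 − 1)/158.5 = 1.437
NF = 10 log₁₀(1.437) = 1.58 dB

1.58 dB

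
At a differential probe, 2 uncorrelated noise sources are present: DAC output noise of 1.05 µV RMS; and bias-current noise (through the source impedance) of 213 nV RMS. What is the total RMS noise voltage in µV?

1.07 µV

Uncorrelated sources add in power (mean-square): V_tot = √(ΣV_i²)
V_tot = √[(1.05×10⁻⁶)² + (2.13×10⁻⁷)²] = 1.07×10⁻⁶ V = 1.07 µV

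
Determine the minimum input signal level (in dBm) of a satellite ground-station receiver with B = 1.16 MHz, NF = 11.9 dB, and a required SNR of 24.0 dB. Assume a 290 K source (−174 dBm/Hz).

Sensitivity = −174 + 10 log₁₀(B) + NF + SNR_min
= −174 + 60.64 + 11.9 + 24.0
= −77.46 dBm → −77.5 dBm

−77.5 dBm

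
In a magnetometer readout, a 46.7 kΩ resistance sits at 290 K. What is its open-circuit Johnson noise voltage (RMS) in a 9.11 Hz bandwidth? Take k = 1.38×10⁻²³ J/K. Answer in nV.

V_n = √(4kTRB)
4kTRB = 4 × 1.38×10⁻²³ × 290 × 4.67×10⁴ × 9.11×10⁰ = 6.81×10⁻¹⁵ V²
V_n = √(6.81×10⁻¹⁵) = 8.25×10⁻⁸ V = 82.5 nV

82.5 nV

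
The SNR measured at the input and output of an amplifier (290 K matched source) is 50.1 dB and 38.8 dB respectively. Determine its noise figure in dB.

11.3 dB

NF (dB) = SNR_in(dB) − SNR_out(dB) when the source is at T₀
NF = 50.1 − 38.8 = 11.3 dB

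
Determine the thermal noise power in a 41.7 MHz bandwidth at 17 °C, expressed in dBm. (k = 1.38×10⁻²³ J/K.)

T = 17 °C + 273.15 = 290.15 K
P_n = kTB = 1.38×10⁻²³ × 290.15 × 4.17×10⁷ = 1.67×10⁻¹³ W
In dBm: 10 log₁₀(1.67×10⁻¹³ / 10⁻³) = −97.8 dBm

−97.8 dBm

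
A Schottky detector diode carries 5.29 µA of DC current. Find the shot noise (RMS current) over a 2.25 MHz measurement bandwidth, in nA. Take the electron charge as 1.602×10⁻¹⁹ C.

1.95 nA

I_n = √(2qI·B)
2qI·B = 2 × 1.602×10⁻¹⁹ × 5.29×10⁻⁶ × 2.25×10⁶ = 3.81×10⁻¹⁸ A²
I_n = √(3.81×10⁻¹⁸) = 1.95×10⁻⁹ A = 1.95 nA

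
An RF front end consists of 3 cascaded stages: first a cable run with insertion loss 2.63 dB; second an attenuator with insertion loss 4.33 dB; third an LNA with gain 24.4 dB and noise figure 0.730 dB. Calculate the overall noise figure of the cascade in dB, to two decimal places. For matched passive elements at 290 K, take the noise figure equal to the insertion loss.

Convert to linear (a loss of L dB is a gain of −L dB): F_i = 10^(NF_i/10), G_i = 10^(G_i,dB/10)
  Stage 1: F_1 = 10^(2.63/10) = 1.832, G_1 = 10^(−2.63/10) = 0.5458
  Stage 2: F_2 = 10^(4.33/10) = 2.710, G_2 = 10^(−4.33/10) = 0.3690
  Stage 3: F_3 = 10^(0.730/10) = 1.183, G_3 = 10^(24.4/10) = 275.4
Friis cascade:
  F = 1.832 + (2.710 − 1)/0.5458 + (1.183 − 1)/0.2014 = 5.875
NF = 10 log₁₀(5.875) = 7.69 dB

7.69 dB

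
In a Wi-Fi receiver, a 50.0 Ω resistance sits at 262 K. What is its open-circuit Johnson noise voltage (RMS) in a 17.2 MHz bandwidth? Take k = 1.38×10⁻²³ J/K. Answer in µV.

V_n = √(4kTRB)
4kTRB = 4 × 1.38×10⁻²³ × 262 × 5.00×10¹ × 1.72×10⁷ = 1.24×10⁻¹¹ V²
V_n = √(1.24×10⁻¹¹) = 3.53×10⁻⁶ V = 3.53 µV

3.53 µV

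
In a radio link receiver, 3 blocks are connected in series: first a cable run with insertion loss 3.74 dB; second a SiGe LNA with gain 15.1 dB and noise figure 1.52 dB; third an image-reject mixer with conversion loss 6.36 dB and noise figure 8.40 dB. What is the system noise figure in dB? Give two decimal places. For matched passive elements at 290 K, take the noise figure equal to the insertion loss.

5.79 dB

Convert to linear (a loss of L dB is a gain of −L dB): F_i = 10^(NF_i/10), G_i = 10^(G_i,dB/10)
  Stage 1: F_1 = 10^(3.74/10) = 2.366, G_1 = 10^(−3.74/10) = 0.4227
  Stage 2: F_2 = 10^(1.52/10) = 1.419, G_2 = 10^(15.1/10) = 32.36
  Stage 3: F_3 = 10^(8.40/10) = 6.918, G_3 = 10^(−6.36/10) = 0.2312
Friis cascade:
  F = 2.366 + (1.419 − 1)/0.4227 + (6.918 − 1)/13.68 = 3.790
NF = 10 log₁₀(3.790) = 5.79 dB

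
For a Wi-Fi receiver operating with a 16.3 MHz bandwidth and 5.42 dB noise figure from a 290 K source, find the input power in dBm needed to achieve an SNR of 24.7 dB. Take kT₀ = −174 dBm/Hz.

−71.8 dBm

Sensitivity = −174 + 10 log₁₀(B) + NF + SNR_min
= −174 + 72.12 + 5.42 + 24.7
= −71.76 dBm → −71.8 dBm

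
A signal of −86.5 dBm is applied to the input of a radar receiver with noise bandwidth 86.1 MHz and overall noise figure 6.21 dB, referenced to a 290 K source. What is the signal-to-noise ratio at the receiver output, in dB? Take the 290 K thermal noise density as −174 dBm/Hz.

Noise floor: N = −174 + 10 log₁₀(B) + NF
10 log₁₀(8.61×10⁷) = 79.35 dB
N = −174 + 79.35 + 6.21 = −88.44 dBm
SNR = P_sig − N = −86.5 − (−88.44) = 1.94 dB → 1.9 dB

1.9 dB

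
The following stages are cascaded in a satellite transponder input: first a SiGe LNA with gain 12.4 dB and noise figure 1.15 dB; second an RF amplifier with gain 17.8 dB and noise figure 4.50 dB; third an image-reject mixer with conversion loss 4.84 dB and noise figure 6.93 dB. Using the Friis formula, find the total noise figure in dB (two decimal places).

Convert to linear (a loss of L dB is a gain of −L dB): F_i = 10^(NF_i/10), G_i = 10^(G_i,dB/10)
  Stage 1: F_1 = 10^(1.15/10) = 1.303, G_1 = 10^(12.4/10) = 17.38
  Stage 2: F_2 = 10^(4.50/10) = 2.818, G_2 = 10^(17.8/10) = 60.26
  Stage 3: F_3 = 10^(6.93/10) = 4.932, G_3 = 10^(−4.84/10) = 0.3281
Friis cascade:
  F = 1.303 + (2.818 − 1)/17.38 + (4.932 − 1)/1047 = 1.412
NF = 10 log₁₀(1.412) = 1.50 dB

1.50 dB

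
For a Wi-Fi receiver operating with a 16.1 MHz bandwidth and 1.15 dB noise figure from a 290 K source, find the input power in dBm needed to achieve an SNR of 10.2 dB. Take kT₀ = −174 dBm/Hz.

Sensitivity = −174 + 10 log₁₀(B) + NF + SNR_min
= −174 + 72.07 + 1.15 + 10.2
= −90.58 dBm → −90.6 dBm

−90.6 dBm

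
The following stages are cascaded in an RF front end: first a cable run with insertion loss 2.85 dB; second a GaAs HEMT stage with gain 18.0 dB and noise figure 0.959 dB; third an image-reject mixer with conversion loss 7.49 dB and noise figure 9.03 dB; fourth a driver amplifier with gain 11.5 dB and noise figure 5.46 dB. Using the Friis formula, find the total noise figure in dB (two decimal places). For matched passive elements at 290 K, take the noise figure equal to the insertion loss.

Convert to linear (a loss of L dB is a gain of −L dB): F_i = 10^(NF_i/10), G_i = 10^(G_i,dB/10)
  Stage 1: F_1 = 10^(2.85/10) = 1.928, G_1 = 10^(−2.85/10) = 0.5188
  Stage 2: F_2 = 10^(0.959/10) = 1.247, G_2 = 10^(18.0/10) = 63.10
  Stage 3: F_3 = 10^(9.03/10) = 7.998, G_3 = 10^(−7.49/10) = 0.1782
  Stage 4: F_4 = 10^(5.46/10) = 3.516, G_4 = 10^(11.5/10) = 14.13
Friis cascade:
  F = 1.928 + (1.247 − 1)/0.5188 + (7.998 − 1)/32.73 + (3.516 − 1)/5.834 = 3.049
NF = 10 log₁₀(3.049) = 4.84 dB

4.84 dB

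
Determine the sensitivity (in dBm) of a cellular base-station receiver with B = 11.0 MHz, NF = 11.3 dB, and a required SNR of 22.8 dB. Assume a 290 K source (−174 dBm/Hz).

Sensitivity = −174 + 10 log₁₀(B) + NF + SNR_min
= −174 + 70.41 + 11.3 + 22.8
= −69.49 dBm → −69.5 dBm

−69.5 dBm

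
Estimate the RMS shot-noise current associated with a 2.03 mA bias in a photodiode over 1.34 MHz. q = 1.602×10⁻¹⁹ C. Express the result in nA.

29.5 nA

I_n = √(2qI·B)
2qI·B = 2 × 1.602×10⁻¹⁹ × 2.03×10⁻³ × 1.34×10⁶ = 8.72×10⁻¹⁶ A²
I_n = √(8.72×10⁻¹⁶) = 2.95×10⁻⁸ A = 29.5 nA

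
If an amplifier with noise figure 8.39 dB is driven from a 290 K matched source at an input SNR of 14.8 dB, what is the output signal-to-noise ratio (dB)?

6.41 dB

By definition F = SNR_in/SNR_out, so in dB: SNR_out = SNR_in − NF
SNR_out = 14.8 − 8.39 = 6.41 dB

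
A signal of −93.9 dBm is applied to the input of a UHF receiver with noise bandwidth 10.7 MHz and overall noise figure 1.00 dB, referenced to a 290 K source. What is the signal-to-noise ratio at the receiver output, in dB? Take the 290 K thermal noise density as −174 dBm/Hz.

Noise floor: N = −174 + 10 log₁₀(B) + NF
10 log₁₀(1.07×10⁷) = 70.29 dB
N = −174 + 70.29 + 1.00 = −102.71 dBm
SNR = P_sig − N = −93.9 − (−102.71) = 8.81 dB → 8.8 dB

8.8 dB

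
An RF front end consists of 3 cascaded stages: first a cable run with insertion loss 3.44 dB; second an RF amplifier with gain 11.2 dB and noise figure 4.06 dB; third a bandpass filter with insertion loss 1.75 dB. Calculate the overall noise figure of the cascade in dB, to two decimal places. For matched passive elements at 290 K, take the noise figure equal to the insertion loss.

Convert to linear (a loss of L dB is a gain of −L dB): F_i = 10^(NF_i/10), G_i = 10^(G_i,dB/10)
  Stage 1: F_1 = 10^(3.44/10) = 2.208, G_1 = 10^(−3.44/10) = 0.4529
  Stage 2: F_2 = 10^(4.06/10) = 2.547, G_2 = 10^(11.2/10) = 13.18
  Stage 3: F_3 = 10^(1.75/10) = 1.496, G_3 = 10^(−1.75/10) = 0.6683
Friis cascade:
  F = 2.208 + (2.547 − 1)/0.4529 + (1.496 − 1)/5.970 = 5.707
NF = 10 log₁₀(5.707) = 7.56 dB

7.56 dB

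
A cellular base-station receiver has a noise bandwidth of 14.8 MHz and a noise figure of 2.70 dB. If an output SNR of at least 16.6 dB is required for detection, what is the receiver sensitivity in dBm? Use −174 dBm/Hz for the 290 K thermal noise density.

Sensitivity = −174 + 10 log₁₀(B) + NF + SNR_min
= −174 + 71.7 + 2.70 + 16.6
= −83.00 dBm → −83.0 dBm

−83.0 dBm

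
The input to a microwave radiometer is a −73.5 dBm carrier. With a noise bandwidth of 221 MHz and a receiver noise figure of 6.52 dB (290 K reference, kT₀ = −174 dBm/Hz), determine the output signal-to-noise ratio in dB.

Noise floor: N = −174 + 10 log₁₀(B) + NF
10 log₁₀(2.21×10⁸) = 83.44 dB
N = −174 + 83.44 + 6.52 = −84.04 dBm
SNR = P_sig − N = −73.5 − (−84.04) = 10.54 dB → 10.5 dB

10.5 dB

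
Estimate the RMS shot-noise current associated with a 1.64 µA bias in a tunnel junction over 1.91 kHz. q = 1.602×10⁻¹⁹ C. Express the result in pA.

31.7 pA

I_n = √(2qI·B)
2qI·B = 2 × 1.602×10⁻¹⁹ × 1.64×10⁻⁶ × 1.91×10³ = 1.00×10⁻²¹ A²
I_n = √(1.00×10⁻²¹) = 3.17×10⁻¹¹ A = 31.7 pA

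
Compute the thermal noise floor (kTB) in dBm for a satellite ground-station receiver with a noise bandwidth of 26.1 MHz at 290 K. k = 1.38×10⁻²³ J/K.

−99.8 dBm

P_n = kTB = 1.38×10⁻²³ × 290 × 2.61×10⁷ = 1.04×10⁻¹³ W
In dBm: 10 log₁₀(1.04×10⁻¹³ / 10⁻³) = −99.8 dBm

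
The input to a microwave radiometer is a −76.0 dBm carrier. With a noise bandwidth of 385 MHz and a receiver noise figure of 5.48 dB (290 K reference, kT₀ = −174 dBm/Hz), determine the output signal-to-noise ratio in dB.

6.7 dB

Noise floor: N = −174 + 10 log₁₀(B) + NF
10 log₁₀(3.85×10⁸) = 85.85 dB
N = −174 + 85.85 + 5.48 = −82.67 dBm
SNR = P_sig − N = −76.0 − (−82.67) = 6.67 dB → 6.7 dB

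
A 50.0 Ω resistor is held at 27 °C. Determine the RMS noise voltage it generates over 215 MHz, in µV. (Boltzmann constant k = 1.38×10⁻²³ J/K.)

T = 27 °C + 273.15 = 300.15 K
V_n = √(4kTRB)
4kTRB = 4 × 1.38×10⁻²³ × 300.15 × 5.00×10¹ × 2.15×10⁸ = 1.78×10⁻¹⁰ V²
V_n = √(1.78×10⁻¹⁰) = 1.33×10⁻⁵ V = 13.3 µV

13.3 µV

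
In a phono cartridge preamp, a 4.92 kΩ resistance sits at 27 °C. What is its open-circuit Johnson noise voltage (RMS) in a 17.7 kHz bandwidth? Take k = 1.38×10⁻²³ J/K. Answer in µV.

T = 27 °C + 273.15 = 300.15 K
V_n = √(4kTRB)
4kTRB = 4 × 1.38×10⁻²³ × 300.15 × 4.92×10³ × 1.77×10⁴ = 1.44×10⁻¹² V²
V_n = √(1.44×10⁻¹²) = 1.20×10⁻⁶ V = 1.20 µV

1.20 µV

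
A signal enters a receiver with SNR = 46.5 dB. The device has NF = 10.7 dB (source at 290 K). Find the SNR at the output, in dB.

By definition F = SNR_in/SNR_out, so in dB: SNR_out = SNR_in − NF
SNR_out = 46.5 − 10.7 = 35.8 dB

35.8 dB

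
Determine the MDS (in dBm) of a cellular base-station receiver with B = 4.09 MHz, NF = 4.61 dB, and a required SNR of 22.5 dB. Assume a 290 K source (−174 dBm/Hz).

Sensitivity = −174 + 10 log₁₀(B) + NF + SNR_min
= −174 + 66.12 + 4.61 + 22.5
= −80.77 dBm → −80.8 dBm

−80.8 dBm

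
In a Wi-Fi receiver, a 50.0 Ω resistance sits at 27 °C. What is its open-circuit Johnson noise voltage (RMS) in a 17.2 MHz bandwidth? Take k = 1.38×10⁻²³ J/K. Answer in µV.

T = 27 °C + 273.15 = 300.15 K
V_n = √(4kTRB)
4kTRB = 4 × 1.38×10⁻²³ × 300.15 × 5.00×10¹ × 1.72×10⁷ = 1.42×10⁻¹¹ V²
V_n = √(1.42×10⁻¹¹) = 3.77×10⁻⁶ V = 3.77 µV

3.77 µV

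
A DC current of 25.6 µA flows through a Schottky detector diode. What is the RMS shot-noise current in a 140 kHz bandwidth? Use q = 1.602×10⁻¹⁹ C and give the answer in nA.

I_n = √(2qI·B)
2qI·B = 2 × 1.602×10⁻¹⁹ × 2.56×10⁻⁵ × 1.40×10⁵ = 1.15×10⁻¹⁸ A²
I_n = √(1.15×10⁻¹⁸) = 1.07×10⁻⁹ A = 1.07 nA

1.07 nA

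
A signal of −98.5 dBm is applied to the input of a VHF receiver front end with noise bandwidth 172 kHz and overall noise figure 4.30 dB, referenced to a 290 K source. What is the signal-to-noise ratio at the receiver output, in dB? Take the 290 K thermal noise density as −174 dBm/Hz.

Noise floor: N = −174 + 10 log₁₀(B) + NF
10 log₁₀(1.72×10⁵) = 52.36 dB
N = −174 + 52.36 + 4.30 = −117.34 dBm
SNR = P_sig − N = −98.5 − (−117.34) = 18.84 dB → 18.8 dB

18.8 dB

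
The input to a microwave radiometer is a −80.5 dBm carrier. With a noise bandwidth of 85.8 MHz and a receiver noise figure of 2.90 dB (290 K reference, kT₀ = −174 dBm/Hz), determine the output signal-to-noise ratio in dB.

11.3 dB

Noise floor: N = −174 + 10 log₁₀(B) + NF
10 log₁₀(8.58×10⁷) = 79.33 dB
N = −174 + 79.33 + 2.90 = −91.77 dBm
SNR = P_sig − N = −80.5 − (−91.77) = 11.27 dB → 11.3 dB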